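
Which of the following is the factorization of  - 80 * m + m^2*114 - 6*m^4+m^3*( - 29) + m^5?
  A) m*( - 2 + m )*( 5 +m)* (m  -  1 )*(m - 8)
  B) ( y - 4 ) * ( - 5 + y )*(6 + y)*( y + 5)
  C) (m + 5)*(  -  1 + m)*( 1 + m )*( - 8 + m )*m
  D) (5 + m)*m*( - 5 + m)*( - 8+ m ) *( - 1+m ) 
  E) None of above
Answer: A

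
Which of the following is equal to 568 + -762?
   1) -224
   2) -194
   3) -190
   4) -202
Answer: 2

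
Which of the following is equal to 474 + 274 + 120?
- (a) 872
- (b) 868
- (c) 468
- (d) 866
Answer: b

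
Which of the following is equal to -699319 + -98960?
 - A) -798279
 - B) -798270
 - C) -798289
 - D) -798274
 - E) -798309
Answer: A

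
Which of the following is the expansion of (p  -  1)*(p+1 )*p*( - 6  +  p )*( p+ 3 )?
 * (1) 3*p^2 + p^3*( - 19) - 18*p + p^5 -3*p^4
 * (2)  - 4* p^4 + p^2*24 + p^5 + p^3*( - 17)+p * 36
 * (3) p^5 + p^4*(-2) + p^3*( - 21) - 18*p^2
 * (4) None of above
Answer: 4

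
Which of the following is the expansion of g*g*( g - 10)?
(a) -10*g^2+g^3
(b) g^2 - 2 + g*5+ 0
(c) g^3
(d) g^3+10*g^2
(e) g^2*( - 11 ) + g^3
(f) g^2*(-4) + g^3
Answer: a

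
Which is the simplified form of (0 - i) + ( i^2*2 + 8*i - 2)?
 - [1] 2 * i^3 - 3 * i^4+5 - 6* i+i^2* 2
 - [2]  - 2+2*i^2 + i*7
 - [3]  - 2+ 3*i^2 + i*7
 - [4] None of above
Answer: 2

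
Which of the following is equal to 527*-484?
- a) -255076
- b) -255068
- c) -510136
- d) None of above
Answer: b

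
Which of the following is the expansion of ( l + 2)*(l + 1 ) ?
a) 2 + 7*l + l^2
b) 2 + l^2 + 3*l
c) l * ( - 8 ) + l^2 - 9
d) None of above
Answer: b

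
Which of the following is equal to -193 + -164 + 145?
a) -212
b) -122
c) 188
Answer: a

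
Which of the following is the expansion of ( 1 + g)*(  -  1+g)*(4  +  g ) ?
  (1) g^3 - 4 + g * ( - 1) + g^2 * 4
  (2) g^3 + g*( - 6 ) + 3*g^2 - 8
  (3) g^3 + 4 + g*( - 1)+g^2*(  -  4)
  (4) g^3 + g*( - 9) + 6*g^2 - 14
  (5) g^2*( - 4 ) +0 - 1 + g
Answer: 1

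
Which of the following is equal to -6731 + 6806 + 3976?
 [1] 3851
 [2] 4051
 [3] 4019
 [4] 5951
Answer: 2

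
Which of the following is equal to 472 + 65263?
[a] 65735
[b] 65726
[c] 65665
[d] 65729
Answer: a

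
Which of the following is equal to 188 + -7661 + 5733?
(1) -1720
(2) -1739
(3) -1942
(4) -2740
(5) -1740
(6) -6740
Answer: 5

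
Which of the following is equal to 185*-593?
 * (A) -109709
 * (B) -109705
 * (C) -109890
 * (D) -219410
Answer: B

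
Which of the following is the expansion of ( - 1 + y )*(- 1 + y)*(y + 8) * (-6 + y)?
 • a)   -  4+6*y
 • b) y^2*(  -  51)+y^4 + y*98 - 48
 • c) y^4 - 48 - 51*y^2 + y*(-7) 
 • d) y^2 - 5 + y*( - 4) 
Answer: b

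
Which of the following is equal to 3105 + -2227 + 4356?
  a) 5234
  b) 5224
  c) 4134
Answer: a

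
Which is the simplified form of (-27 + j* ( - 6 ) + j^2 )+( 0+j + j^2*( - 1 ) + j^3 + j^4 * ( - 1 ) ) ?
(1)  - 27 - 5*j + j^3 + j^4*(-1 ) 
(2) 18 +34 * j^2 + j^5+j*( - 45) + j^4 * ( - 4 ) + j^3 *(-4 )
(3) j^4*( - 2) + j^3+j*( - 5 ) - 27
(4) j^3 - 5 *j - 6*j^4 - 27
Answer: 1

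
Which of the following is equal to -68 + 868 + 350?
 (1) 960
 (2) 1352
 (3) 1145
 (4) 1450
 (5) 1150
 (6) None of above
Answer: 5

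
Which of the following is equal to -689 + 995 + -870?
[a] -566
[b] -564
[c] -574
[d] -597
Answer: b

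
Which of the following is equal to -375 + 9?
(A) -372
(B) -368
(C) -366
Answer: C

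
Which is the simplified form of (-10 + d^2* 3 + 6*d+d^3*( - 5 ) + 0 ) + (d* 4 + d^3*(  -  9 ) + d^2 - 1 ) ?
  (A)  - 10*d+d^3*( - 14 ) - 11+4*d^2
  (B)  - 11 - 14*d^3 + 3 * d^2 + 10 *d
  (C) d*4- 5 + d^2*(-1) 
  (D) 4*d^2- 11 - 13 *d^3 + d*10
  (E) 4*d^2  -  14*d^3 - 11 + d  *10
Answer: E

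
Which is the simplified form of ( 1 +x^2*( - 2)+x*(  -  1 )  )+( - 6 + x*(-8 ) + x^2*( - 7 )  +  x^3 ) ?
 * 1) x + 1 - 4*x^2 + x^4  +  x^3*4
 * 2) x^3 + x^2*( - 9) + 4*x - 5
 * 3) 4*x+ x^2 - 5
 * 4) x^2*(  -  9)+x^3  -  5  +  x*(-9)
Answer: 4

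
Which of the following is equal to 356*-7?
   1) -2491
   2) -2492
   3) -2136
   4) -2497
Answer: 2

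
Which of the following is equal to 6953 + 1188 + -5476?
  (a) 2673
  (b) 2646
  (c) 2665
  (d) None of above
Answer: c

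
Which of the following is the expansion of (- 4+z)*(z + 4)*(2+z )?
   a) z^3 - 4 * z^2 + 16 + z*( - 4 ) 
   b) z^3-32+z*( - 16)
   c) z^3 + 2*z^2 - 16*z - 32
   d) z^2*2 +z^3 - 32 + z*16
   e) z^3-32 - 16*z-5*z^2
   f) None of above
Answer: c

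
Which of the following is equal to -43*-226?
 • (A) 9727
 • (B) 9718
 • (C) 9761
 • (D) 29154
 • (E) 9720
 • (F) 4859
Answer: B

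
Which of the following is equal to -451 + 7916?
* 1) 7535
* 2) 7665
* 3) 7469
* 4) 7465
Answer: 4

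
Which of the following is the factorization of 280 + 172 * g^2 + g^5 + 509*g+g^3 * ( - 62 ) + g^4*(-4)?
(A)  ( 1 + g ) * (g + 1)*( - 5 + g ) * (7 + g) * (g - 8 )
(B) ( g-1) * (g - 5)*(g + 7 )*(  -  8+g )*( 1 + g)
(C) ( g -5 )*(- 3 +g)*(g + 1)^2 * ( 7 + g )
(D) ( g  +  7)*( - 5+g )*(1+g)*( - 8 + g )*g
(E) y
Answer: A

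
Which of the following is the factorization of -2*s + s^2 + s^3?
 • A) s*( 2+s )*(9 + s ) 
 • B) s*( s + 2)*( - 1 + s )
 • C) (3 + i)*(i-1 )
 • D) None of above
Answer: B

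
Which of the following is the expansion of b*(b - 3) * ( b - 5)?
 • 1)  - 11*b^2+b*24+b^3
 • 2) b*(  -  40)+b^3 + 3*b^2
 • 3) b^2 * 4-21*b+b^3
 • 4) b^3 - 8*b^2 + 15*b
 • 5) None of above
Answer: 4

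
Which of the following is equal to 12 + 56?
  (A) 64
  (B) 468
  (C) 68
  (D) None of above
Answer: C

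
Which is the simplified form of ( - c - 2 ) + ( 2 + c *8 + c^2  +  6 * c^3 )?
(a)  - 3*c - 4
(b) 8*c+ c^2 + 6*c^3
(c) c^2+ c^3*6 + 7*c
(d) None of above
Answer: c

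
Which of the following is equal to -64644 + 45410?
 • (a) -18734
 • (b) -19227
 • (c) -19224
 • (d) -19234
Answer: d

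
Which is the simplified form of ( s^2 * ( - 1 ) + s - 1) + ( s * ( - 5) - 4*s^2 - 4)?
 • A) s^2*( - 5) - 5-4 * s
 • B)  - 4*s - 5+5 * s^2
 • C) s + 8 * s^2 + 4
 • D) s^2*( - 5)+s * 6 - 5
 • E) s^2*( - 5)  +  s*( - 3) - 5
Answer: A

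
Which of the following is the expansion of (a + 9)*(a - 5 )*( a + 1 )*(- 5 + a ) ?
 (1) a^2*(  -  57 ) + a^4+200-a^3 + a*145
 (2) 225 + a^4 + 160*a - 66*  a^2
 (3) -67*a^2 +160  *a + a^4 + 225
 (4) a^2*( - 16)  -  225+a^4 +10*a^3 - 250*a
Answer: 2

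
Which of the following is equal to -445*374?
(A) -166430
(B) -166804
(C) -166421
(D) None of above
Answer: A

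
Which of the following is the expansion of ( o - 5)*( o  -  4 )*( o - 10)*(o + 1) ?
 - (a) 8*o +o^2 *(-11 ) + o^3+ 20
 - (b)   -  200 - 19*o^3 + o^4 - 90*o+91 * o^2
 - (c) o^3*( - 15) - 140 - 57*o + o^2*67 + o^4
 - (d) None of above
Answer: d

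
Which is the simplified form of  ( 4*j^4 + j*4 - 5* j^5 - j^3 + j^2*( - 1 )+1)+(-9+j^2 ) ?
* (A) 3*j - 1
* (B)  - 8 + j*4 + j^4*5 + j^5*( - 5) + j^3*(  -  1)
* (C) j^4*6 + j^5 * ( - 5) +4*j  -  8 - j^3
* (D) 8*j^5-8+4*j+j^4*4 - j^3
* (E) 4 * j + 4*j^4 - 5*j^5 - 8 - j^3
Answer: E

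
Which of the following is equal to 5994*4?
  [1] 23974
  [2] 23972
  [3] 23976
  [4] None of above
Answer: 3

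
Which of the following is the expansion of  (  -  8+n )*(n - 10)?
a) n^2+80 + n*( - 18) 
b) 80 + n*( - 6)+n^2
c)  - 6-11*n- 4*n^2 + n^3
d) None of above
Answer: a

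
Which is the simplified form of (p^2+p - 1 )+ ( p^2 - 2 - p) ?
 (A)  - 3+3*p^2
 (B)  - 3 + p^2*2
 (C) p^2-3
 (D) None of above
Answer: B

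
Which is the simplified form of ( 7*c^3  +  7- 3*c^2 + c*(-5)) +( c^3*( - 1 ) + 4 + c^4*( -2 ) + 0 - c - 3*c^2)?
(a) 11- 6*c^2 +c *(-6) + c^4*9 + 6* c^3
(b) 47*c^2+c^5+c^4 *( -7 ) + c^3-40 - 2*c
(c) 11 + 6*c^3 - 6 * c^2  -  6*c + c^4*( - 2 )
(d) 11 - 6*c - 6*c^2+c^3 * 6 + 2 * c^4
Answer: c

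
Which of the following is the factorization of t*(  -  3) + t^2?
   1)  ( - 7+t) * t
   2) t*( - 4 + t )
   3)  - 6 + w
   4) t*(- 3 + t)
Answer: 4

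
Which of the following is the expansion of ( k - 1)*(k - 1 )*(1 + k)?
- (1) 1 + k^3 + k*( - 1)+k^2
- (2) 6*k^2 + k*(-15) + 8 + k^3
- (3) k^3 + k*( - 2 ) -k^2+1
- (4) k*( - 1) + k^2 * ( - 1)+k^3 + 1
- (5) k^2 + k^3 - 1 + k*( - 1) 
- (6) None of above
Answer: 4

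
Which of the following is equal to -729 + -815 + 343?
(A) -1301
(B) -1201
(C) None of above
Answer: B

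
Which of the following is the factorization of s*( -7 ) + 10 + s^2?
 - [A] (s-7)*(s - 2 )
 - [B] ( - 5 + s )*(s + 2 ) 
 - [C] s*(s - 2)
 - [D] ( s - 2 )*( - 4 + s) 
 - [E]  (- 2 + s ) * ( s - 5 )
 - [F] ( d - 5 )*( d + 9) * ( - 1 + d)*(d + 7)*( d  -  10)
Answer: E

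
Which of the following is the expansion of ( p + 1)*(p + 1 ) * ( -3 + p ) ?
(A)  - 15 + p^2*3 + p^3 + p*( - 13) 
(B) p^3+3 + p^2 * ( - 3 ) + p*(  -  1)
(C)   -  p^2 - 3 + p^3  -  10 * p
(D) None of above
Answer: D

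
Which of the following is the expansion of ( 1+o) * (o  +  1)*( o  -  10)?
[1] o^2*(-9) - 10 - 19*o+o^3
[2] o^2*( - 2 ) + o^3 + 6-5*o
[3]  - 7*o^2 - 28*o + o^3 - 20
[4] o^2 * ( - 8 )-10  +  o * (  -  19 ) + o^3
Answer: 4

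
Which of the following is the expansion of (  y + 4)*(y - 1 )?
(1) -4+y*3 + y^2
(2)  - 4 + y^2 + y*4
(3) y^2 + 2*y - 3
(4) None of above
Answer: 1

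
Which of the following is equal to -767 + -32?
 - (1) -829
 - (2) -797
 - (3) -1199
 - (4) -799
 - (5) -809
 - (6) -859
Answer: 4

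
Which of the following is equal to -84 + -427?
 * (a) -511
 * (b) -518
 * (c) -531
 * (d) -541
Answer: a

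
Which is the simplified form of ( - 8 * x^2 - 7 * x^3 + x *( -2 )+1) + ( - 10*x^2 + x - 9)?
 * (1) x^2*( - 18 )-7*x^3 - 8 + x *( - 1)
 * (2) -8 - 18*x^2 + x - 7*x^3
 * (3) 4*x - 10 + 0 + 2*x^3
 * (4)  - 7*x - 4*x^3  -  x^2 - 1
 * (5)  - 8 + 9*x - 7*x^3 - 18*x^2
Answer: 1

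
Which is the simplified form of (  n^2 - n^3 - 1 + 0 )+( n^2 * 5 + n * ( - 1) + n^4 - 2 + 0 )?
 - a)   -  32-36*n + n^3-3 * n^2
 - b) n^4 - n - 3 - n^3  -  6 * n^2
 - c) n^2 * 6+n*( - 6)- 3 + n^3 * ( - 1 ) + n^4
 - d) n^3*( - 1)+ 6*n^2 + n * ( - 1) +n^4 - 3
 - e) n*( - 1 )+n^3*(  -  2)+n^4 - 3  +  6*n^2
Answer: d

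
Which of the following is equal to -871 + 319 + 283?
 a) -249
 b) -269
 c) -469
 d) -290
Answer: b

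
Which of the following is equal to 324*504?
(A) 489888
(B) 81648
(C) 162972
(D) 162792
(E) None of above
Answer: E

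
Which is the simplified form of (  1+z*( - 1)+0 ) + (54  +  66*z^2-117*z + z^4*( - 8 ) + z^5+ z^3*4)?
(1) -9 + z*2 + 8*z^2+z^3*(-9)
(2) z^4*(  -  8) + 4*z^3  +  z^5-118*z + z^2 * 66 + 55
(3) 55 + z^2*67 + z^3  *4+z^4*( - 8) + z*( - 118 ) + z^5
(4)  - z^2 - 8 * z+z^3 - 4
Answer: 2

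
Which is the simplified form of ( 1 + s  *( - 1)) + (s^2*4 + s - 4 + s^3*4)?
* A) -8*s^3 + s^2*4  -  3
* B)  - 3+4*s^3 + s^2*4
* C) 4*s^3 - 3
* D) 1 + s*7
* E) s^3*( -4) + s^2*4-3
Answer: B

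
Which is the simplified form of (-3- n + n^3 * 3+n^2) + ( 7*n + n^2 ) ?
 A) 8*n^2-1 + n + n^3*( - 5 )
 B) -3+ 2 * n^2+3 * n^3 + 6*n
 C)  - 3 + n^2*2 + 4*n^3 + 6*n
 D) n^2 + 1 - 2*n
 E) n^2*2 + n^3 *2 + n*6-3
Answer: B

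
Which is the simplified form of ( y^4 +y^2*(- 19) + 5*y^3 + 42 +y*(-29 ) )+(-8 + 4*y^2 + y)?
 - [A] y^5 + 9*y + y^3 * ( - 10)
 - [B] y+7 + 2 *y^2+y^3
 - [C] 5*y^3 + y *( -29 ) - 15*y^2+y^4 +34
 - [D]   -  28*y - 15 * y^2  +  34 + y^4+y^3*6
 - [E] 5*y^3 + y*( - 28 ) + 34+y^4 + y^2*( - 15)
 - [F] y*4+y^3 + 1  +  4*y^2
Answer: E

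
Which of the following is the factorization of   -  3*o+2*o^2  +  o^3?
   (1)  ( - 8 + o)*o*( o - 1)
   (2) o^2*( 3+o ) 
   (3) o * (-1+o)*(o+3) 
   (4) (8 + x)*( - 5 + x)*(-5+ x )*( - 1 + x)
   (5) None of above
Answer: 3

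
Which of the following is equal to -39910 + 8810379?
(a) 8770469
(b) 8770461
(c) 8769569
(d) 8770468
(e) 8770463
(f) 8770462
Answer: a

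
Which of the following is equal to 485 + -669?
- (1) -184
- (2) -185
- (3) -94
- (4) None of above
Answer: 1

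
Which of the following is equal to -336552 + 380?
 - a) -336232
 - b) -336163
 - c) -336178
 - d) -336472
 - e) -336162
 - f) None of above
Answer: f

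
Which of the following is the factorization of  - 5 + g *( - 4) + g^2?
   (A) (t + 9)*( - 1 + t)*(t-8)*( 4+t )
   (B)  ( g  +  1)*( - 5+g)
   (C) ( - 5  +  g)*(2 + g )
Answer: B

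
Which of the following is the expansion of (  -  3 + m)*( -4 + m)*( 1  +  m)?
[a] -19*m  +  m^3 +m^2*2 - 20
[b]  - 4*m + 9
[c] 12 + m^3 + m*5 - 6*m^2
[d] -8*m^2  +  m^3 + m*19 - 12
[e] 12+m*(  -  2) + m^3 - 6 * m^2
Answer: c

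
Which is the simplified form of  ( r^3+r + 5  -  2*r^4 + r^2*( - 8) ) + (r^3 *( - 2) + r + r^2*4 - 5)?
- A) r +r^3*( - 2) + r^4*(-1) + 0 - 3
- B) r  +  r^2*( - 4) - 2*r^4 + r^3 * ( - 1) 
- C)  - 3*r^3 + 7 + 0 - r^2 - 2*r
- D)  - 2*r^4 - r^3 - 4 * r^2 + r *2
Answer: D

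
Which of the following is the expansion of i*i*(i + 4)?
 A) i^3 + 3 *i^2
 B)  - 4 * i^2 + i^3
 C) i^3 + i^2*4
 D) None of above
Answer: C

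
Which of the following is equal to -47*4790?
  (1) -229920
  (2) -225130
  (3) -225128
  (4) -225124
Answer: 2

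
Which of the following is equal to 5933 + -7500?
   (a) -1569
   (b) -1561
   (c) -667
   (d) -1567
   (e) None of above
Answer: d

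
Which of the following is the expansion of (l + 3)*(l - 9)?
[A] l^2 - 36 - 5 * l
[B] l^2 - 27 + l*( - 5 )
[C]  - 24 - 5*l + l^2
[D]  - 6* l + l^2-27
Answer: D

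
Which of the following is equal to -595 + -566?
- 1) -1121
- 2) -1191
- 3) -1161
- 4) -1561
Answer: 3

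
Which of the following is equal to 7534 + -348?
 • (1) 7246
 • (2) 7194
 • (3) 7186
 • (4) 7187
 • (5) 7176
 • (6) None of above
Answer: 3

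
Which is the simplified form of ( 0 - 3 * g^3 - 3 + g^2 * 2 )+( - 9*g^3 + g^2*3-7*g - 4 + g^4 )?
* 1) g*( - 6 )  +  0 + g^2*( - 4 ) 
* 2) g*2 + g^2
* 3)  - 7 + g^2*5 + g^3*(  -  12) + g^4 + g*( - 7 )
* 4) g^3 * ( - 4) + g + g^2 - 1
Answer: 3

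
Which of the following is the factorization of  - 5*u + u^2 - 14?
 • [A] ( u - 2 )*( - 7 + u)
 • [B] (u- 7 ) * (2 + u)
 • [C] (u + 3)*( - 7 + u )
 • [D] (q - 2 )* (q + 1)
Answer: B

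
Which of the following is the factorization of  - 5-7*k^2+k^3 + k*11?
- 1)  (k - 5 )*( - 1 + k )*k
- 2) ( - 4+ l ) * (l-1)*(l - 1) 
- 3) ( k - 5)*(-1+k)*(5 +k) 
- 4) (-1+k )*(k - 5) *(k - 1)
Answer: 4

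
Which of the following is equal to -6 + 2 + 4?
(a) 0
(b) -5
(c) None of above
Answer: a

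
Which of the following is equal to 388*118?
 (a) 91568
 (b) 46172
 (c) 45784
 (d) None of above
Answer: c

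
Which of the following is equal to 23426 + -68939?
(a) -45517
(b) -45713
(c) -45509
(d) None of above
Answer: d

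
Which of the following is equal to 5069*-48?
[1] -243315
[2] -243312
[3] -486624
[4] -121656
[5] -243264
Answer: 2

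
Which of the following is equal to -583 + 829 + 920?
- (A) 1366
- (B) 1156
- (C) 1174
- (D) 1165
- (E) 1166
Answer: E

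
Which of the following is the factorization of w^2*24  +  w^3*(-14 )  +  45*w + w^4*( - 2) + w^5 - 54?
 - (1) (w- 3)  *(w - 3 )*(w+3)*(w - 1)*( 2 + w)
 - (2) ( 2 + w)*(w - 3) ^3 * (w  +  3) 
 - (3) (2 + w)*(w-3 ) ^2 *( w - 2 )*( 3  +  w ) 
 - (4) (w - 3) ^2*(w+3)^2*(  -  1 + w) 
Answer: 1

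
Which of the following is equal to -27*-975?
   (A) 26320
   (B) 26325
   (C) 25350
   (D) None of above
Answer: B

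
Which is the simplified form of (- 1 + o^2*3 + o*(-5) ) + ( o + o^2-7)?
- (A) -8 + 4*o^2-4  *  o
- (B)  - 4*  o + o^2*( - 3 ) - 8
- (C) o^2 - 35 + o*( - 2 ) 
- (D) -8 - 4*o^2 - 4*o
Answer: A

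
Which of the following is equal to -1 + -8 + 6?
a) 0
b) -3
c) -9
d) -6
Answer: b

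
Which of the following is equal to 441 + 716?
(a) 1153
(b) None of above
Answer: b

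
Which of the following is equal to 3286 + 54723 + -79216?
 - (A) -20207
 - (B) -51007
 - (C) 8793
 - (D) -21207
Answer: D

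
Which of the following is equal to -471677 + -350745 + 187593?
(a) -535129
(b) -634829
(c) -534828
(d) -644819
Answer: b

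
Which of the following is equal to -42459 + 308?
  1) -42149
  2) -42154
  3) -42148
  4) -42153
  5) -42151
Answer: 5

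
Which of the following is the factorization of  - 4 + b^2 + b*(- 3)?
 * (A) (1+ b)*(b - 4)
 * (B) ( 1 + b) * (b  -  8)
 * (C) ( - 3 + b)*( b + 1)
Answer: A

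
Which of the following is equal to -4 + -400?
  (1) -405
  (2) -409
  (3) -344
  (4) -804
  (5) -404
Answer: 5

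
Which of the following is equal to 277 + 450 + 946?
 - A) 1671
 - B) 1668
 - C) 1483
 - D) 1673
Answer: D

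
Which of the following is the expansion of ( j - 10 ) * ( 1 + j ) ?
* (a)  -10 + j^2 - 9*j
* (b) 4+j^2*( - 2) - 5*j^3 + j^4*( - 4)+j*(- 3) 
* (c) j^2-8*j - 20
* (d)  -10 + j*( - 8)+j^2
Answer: a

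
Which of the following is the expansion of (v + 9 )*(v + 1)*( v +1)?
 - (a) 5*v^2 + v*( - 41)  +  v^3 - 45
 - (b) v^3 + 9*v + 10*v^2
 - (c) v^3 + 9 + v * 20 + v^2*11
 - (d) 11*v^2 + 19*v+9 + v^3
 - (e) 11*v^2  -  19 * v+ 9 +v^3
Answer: d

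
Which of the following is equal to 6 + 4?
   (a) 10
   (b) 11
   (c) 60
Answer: a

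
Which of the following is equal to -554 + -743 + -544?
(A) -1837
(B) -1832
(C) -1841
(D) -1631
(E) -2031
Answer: C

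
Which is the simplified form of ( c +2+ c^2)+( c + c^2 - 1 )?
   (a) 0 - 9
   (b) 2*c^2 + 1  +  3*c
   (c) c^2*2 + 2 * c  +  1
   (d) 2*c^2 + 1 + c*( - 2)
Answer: c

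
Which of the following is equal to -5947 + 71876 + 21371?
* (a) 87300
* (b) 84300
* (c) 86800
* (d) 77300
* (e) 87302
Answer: a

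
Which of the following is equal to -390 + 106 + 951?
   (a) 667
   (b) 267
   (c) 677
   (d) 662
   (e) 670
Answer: a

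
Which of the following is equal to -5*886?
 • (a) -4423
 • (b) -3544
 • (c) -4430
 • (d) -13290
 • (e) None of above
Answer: c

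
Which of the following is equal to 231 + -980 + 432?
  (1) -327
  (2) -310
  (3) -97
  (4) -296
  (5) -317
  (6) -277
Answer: 5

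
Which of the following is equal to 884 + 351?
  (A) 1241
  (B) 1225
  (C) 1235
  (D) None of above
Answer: C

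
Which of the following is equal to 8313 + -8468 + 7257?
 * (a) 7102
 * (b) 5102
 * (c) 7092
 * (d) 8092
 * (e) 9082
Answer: a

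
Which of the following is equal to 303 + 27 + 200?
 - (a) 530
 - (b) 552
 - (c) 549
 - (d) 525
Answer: a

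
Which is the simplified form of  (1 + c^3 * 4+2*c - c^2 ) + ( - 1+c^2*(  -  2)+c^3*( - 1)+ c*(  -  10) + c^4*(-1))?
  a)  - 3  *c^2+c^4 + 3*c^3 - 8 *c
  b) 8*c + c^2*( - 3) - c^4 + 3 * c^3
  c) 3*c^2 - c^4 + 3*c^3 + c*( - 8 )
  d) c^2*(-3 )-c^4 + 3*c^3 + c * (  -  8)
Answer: d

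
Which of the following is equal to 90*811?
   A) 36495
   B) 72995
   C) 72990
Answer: C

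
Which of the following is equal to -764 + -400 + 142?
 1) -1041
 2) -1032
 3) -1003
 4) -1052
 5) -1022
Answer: 5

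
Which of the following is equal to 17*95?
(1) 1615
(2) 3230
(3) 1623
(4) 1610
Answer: 1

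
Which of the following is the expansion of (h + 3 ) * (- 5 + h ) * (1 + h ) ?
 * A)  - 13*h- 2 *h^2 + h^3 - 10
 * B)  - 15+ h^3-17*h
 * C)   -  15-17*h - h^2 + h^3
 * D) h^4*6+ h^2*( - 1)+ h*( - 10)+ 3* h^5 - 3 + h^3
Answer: C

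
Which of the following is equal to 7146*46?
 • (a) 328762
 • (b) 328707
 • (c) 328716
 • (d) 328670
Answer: c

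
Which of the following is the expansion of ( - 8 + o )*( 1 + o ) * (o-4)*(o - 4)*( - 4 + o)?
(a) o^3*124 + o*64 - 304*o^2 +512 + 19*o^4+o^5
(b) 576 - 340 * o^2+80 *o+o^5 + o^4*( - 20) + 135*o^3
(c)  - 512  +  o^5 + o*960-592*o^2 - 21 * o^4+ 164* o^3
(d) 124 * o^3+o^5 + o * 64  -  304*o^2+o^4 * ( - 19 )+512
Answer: d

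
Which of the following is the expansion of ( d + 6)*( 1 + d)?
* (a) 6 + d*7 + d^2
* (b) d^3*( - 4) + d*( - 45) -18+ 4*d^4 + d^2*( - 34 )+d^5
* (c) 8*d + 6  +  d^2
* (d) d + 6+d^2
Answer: a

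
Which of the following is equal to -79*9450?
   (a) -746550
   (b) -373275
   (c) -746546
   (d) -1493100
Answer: a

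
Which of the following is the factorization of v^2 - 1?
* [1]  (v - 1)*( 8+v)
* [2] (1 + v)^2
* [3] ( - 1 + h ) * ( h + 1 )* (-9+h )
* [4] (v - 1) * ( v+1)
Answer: 4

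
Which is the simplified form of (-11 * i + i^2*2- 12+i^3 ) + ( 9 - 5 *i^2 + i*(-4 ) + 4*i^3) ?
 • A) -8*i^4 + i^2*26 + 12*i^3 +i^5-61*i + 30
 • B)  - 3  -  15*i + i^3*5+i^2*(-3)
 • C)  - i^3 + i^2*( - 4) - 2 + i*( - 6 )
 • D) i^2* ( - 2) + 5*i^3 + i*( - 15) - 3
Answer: B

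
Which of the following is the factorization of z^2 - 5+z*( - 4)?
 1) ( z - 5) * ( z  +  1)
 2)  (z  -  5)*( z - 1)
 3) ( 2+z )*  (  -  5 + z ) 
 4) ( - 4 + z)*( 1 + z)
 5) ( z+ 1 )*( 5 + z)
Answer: 1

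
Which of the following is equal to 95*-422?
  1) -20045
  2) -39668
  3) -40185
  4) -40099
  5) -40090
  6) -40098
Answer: 5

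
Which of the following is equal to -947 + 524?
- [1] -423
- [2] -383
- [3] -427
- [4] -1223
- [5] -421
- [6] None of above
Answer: 1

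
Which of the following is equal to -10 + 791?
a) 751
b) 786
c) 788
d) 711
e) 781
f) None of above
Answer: e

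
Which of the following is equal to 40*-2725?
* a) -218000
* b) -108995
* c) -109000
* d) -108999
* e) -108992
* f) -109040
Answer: c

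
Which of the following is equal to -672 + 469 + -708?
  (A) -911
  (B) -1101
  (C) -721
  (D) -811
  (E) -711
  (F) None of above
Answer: A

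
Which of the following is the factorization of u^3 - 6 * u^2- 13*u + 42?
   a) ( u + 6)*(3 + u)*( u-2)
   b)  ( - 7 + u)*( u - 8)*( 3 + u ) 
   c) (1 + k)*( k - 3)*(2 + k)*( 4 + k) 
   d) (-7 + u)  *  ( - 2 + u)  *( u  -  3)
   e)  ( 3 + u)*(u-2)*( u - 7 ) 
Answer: e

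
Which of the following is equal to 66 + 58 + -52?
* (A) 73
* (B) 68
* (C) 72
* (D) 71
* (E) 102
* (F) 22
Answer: C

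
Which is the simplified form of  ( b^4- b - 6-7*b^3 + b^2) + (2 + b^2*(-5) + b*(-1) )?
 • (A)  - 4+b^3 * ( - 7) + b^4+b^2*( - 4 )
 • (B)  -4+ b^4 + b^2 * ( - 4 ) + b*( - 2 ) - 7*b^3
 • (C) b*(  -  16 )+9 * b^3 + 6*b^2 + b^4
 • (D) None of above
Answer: B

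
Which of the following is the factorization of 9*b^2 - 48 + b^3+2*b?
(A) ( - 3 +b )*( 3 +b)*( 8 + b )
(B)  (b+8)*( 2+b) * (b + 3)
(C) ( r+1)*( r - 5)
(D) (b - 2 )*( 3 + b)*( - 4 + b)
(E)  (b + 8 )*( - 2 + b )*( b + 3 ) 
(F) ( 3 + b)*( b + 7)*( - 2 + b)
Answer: E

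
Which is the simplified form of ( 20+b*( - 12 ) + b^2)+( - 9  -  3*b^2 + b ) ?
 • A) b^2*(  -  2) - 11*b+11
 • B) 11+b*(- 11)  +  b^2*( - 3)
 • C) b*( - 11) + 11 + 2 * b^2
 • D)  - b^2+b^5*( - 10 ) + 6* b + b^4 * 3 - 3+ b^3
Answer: A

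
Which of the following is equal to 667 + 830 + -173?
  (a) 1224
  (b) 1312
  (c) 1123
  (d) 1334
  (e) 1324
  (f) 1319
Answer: e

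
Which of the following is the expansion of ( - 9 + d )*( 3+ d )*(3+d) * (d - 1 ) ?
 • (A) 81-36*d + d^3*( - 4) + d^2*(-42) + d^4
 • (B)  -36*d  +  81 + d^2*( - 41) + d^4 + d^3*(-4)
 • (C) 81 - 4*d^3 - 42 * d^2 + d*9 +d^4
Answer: A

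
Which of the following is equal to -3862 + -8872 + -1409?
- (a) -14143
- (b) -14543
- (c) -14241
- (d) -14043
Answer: a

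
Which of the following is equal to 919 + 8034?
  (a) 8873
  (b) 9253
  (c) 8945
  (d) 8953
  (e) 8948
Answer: d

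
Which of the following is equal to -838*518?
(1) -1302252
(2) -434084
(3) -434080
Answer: 2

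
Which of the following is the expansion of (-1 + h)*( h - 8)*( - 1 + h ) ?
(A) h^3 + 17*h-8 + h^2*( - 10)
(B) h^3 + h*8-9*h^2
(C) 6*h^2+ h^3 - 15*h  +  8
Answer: A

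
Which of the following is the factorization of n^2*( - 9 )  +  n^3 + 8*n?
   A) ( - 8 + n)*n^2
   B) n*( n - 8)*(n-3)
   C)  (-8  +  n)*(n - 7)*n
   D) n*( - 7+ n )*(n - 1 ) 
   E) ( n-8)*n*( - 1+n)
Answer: E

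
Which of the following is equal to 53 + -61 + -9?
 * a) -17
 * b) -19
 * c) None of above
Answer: a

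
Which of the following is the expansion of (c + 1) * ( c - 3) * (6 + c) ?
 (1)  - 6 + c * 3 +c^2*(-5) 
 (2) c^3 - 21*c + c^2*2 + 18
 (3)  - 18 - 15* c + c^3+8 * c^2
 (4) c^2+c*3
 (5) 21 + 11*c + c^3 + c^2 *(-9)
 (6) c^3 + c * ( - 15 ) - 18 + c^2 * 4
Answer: 6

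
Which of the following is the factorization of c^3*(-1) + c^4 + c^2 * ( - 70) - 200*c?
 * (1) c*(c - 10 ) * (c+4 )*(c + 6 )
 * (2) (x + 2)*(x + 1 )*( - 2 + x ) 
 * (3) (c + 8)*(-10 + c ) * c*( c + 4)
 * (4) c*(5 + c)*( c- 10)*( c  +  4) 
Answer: 4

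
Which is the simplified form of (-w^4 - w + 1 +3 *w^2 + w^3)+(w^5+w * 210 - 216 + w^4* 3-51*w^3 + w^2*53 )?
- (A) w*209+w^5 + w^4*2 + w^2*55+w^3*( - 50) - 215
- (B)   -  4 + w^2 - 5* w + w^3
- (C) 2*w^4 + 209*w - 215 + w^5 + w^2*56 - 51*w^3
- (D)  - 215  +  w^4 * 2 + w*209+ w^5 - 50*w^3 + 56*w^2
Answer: D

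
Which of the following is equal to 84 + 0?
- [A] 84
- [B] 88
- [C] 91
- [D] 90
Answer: A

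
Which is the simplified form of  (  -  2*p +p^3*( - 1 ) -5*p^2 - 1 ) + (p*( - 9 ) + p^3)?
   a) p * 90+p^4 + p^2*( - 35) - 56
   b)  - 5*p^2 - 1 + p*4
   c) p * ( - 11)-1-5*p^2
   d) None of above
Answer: c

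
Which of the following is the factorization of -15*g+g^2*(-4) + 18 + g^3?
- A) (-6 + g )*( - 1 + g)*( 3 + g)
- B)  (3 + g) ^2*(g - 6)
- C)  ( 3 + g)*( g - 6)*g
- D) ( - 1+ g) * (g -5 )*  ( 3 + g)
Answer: A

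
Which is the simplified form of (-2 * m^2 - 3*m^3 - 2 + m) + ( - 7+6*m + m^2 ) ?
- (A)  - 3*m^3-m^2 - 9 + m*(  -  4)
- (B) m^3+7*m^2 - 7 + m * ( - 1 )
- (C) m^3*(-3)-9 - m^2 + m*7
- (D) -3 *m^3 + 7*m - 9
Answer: C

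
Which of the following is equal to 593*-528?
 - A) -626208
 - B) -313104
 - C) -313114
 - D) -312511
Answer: B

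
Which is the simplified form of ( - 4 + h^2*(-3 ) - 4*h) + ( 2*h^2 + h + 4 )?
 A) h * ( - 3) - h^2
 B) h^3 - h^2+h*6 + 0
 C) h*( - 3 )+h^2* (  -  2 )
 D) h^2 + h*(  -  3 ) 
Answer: A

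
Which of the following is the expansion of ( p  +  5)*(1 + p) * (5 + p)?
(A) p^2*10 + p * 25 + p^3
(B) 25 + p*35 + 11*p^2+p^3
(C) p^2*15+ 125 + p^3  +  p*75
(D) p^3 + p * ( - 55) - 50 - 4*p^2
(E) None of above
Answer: B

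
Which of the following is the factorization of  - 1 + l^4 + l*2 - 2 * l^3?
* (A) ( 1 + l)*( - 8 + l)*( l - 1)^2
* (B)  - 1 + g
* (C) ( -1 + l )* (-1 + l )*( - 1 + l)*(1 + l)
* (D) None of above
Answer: C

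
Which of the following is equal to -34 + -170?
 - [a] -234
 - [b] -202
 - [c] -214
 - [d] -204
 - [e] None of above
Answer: d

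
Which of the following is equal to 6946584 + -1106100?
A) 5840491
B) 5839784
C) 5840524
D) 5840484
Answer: D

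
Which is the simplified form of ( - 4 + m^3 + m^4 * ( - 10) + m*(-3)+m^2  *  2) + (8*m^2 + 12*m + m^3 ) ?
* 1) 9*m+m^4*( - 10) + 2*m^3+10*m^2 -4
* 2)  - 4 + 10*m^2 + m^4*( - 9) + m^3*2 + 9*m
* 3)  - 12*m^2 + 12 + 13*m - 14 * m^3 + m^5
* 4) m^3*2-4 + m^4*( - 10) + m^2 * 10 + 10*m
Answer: 1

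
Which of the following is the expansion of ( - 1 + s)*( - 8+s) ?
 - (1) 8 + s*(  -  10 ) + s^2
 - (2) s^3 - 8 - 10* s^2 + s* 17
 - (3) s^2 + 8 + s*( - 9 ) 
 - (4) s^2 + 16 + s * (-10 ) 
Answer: 3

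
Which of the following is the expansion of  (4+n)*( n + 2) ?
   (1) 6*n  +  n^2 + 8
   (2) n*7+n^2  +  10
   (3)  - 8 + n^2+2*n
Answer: 1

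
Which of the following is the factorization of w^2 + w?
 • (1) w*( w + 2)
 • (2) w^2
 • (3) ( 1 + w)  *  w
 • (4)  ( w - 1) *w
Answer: 3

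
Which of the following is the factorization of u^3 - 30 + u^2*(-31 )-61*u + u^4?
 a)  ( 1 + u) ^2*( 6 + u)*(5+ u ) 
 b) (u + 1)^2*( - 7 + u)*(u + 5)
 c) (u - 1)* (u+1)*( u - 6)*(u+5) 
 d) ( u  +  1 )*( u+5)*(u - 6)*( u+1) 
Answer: d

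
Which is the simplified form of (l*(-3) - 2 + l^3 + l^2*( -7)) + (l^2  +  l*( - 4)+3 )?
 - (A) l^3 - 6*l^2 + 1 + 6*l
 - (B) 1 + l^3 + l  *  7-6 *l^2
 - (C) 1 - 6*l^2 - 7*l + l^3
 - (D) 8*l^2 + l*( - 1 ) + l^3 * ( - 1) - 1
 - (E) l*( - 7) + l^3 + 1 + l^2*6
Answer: C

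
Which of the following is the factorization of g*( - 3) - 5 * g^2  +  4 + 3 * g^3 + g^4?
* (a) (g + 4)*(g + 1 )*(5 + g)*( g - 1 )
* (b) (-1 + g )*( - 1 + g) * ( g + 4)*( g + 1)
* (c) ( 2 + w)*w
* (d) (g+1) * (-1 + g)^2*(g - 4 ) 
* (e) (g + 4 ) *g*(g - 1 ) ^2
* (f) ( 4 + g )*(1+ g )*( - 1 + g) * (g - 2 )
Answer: b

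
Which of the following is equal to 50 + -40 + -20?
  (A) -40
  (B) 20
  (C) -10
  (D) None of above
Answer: C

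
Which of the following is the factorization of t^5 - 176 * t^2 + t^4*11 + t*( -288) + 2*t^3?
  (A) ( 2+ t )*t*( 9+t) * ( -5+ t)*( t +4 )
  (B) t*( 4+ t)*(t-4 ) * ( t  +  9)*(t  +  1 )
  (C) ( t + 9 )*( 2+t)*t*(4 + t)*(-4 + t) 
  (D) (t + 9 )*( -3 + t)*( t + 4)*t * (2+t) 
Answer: C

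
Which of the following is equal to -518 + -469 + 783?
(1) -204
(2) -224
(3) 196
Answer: 1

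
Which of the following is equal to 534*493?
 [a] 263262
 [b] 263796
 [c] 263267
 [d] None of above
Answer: a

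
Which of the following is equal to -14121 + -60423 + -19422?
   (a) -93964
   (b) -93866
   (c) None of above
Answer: c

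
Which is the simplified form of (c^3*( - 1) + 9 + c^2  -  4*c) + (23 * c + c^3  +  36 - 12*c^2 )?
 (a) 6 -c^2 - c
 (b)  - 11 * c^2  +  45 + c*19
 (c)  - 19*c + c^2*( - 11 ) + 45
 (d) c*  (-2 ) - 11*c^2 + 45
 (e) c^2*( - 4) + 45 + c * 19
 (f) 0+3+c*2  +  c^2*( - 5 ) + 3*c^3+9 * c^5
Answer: b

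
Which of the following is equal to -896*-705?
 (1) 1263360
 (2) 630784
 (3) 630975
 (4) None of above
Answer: 4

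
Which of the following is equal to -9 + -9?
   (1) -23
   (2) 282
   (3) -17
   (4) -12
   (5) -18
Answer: 5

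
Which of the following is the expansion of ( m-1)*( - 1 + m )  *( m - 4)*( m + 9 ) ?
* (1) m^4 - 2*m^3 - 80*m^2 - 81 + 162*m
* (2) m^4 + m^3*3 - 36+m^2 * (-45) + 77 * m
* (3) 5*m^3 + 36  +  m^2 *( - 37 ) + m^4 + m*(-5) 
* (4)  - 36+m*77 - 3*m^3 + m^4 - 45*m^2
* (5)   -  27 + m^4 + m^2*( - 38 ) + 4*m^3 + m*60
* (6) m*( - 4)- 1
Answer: 2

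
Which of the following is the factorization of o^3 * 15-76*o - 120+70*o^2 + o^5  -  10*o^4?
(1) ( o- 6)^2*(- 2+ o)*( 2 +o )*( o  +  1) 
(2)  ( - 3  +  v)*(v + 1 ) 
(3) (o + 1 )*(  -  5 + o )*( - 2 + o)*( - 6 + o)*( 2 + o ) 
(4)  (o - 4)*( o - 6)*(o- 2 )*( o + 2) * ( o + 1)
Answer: 3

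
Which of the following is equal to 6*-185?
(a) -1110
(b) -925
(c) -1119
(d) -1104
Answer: a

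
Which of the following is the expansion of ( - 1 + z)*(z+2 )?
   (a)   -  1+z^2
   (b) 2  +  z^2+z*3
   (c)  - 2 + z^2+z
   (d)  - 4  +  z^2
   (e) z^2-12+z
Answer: c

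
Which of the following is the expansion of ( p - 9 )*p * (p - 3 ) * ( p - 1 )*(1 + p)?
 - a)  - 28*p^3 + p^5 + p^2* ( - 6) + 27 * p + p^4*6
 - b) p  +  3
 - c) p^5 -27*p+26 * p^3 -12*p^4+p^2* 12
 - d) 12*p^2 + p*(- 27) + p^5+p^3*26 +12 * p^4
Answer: c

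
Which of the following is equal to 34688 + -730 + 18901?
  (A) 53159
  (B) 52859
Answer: B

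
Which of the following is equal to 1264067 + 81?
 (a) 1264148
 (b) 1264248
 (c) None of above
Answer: a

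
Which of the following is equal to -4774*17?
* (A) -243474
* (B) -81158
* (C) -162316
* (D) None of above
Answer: B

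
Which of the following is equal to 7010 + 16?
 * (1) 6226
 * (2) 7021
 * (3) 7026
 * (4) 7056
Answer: 3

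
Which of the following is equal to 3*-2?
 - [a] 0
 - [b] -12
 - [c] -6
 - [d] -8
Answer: c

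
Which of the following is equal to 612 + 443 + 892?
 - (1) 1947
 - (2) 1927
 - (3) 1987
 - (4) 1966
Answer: 1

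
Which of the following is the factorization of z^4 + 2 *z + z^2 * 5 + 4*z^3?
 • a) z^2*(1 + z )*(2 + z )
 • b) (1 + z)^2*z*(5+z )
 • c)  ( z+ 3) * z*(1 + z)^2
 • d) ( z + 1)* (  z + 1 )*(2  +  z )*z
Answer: d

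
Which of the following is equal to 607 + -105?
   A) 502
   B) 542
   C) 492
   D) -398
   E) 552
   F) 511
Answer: A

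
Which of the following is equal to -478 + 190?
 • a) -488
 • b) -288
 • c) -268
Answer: b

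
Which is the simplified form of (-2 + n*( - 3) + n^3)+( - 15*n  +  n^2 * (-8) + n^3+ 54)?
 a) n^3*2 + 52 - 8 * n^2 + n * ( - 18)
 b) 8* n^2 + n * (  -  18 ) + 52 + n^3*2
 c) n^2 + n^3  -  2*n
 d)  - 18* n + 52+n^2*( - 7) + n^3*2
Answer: a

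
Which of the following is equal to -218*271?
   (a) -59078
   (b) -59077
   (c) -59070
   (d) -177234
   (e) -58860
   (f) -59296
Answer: a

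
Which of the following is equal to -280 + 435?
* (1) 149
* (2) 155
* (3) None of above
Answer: 2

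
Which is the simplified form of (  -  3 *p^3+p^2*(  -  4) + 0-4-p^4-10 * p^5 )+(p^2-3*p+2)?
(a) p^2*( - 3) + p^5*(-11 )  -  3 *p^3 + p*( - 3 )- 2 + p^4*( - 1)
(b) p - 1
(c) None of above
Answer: c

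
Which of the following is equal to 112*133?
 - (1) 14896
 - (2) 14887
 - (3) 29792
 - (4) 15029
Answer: 1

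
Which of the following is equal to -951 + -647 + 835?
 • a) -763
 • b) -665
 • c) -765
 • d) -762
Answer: a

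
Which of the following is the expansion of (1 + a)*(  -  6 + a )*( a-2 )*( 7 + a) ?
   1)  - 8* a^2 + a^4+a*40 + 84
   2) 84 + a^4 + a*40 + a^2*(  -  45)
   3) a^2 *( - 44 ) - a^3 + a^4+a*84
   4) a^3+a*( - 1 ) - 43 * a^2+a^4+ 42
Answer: 2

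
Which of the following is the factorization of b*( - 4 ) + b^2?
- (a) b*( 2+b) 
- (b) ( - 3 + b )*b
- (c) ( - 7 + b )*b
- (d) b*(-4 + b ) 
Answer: d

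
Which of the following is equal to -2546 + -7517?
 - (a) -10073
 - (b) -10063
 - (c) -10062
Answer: b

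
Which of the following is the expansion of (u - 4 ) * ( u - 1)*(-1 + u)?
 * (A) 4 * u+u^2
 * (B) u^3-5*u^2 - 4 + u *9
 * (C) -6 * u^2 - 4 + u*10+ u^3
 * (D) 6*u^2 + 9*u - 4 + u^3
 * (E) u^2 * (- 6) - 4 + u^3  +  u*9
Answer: E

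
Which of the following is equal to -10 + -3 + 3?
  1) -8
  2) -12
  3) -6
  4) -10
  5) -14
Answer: 4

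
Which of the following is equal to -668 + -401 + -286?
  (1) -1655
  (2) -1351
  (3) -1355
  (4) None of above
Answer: 3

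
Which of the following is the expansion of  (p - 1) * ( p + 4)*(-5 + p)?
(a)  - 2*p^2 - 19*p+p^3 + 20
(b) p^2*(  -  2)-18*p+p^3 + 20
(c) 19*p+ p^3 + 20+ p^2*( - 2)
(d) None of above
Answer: a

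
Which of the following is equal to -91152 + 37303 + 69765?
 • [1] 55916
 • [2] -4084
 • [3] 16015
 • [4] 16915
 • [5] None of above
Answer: 5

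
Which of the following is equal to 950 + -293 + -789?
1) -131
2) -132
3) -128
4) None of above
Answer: 2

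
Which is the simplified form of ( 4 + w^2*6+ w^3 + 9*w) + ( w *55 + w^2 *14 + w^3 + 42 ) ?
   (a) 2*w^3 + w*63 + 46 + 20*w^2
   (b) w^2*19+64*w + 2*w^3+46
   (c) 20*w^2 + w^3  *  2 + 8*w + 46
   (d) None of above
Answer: d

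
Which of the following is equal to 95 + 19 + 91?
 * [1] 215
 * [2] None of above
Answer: 2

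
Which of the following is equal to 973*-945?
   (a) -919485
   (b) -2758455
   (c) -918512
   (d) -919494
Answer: a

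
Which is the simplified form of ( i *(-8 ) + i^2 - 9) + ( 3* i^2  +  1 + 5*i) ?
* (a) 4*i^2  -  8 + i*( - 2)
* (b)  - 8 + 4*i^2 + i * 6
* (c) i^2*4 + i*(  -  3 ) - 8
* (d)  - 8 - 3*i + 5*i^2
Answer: c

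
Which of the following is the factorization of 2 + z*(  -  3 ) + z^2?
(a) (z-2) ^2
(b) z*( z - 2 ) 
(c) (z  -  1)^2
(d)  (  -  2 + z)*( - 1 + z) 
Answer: d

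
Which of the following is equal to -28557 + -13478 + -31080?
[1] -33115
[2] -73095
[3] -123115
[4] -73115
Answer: 4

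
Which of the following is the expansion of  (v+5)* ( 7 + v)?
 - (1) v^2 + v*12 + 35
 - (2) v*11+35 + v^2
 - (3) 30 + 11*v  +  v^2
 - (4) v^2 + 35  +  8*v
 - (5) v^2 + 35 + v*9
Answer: 1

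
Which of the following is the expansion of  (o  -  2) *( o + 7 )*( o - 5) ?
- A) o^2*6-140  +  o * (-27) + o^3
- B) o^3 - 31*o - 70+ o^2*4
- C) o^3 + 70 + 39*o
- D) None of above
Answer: D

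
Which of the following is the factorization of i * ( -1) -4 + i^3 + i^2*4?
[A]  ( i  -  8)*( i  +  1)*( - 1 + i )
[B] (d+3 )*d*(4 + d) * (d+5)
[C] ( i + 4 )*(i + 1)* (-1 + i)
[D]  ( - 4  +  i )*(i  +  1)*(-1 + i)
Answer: C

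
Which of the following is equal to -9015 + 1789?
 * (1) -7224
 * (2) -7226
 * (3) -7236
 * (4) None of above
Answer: 2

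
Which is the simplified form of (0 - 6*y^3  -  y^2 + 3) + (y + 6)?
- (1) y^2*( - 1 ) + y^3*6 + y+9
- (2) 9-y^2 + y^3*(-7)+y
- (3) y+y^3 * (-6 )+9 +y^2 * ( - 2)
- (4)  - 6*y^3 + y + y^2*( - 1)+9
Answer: 4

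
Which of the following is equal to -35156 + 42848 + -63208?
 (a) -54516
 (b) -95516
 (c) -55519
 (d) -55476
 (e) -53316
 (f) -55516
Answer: f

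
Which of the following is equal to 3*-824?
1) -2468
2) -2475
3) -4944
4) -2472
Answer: 4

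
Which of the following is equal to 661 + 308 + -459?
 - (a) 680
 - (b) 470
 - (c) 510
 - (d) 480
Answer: c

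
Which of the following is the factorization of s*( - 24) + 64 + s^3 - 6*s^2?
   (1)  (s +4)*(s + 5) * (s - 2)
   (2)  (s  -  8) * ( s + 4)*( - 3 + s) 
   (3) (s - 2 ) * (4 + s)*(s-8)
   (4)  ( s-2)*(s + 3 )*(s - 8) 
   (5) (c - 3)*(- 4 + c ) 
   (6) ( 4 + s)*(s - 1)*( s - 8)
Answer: 3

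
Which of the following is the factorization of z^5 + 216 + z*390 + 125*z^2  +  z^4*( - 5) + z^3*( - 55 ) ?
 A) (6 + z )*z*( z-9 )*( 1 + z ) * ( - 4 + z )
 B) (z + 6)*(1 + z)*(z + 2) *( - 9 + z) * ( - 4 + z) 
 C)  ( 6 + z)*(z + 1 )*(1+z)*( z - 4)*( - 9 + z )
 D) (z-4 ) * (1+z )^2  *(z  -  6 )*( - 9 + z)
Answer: C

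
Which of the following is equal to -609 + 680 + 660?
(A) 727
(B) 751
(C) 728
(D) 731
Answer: D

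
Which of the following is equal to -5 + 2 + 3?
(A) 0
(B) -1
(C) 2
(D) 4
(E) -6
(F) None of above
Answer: A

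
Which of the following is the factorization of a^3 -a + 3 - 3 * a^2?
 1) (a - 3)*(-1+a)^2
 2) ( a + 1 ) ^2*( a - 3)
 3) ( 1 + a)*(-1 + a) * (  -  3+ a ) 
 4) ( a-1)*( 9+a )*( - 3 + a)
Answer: 3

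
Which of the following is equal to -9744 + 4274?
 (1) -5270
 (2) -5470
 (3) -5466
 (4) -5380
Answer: 2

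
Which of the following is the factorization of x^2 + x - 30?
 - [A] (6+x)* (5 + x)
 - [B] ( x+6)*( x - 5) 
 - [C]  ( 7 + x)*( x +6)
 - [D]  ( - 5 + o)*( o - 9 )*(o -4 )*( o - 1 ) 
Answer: B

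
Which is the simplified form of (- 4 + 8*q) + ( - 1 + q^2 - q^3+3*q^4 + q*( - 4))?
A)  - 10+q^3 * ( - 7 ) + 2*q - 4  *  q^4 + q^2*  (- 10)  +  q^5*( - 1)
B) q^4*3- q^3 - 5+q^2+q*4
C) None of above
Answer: B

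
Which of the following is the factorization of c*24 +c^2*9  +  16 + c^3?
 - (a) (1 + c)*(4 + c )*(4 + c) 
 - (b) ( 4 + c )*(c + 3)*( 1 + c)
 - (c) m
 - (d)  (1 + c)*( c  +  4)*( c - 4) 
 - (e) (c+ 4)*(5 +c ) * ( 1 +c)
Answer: a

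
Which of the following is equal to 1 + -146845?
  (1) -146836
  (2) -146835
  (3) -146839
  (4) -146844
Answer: 4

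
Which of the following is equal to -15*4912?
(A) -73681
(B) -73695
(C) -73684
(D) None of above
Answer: D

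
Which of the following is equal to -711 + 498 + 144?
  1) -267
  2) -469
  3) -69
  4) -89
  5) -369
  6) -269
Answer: 3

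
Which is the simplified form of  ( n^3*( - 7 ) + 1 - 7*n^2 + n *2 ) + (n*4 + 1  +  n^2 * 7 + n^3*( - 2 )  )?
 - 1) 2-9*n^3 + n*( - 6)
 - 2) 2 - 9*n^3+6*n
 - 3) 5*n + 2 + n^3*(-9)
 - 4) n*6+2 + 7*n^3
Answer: 2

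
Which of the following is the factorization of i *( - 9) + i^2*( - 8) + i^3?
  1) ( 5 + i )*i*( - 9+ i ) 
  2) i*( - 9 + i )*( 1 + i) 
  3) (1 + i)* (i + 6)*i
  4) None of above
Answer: 2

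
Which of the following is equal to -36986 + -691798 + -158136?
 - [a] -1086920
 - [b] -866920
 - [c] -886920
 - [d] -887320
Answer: c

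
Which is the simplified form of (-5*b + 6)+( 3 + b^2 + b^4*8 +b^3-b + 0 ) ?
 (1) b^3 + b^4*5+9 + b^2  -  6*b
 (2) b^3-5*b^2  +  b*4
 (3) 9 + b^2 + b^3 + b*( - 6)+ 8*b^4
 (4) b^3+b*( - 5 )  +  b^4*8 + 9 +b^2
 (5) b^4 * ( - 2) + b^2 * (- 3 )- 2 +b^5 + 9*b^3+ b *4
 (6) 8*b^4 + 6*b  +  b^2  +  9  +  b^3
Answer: 3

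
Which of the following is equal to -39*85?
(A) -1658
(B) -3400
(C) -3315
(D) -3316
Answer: C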